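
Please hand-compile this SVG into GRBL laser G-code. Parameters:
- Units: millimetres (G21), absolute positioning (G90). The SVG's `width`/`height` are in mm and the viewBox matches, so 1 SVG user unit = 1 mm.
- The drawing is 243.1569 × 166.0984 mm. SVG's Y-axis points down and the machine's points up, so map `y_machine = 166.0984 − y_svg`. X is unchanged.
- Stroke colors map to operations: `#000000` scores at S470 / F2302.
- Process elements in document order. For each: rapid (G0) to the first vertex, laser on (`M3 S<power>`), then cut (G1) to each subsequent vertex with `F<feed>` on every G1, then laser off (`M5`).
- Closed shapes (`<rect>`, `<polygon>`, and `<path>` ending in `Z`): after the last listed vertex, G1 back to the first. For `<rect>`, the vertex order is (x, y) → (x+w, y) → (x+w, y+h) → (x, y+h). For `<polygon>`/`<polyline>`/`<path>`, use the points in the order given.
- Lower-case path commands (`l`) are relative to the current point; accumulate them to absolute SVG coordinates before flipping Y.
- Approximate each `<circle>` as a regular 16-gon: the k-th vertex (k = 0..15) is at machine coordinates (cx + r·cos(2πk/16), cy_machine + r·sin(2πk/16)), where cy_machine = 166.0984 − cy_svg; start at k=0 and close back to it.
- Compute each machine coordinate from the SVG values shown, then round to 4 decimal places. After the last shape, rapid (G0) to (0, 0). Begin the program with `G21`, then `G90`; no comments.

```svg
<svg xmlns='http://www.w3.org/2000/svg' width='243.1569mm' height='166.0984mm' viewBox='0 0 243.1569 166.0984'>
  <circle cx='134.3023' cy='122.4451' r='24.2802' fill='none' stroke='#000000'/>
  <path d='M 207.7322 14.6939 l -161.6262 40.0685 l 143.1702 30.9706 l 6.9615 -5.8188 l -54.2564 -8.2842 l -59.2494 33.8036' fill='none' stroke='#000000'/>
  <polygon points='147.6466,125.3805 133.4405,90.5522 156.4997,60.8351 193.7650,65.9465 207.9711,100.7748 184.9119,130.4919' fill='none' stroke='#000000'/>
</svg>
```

viewBox `0 0 243.1569 166.0984` with mm width/height → 1 unit = 1 mm. Flip: y_m = 166.0984 − y_svg.

**Shape 1** — `<circle>` circle, stroke `#000000` → score (S470, F2302). Machine vertices: (158.5825,43.6533) → (156.7343,52.9449) → (151.4710,60.8220) → (143.5939,66.0853) → (134.3023,67.9335) → (125.0107,66.0853) → (117.1336,60.8220) → (111.8703,52.9449) → (110.0221,43.6533) → (111.8703,34.3617) → (117.1336,26.4846) → (125.0107,21.2213) → (134.3023,19.3731) → (143.5939,21.2213) → (151.4710,26.4846) → (156.7343,34.3617) → (158.5825,43.6533). Closed: final G1 returns to the first vertex.

**Shape 2** — `<path>` open polyline, stroke `#000000` → score (S470, F2302). Machine vertices: (207.7322,151.4045) → (46.1060,111.3360) → (189.2762,80.3654) → (196.2377,86.1842) → (141.9813,94.4684) → (82.7319,60.6648). Open path.

**Shape 3** — `<polygon>` regular polygon, stroke `#000000` → score (S470, F2302). Machine vertices: (147.6466,40.7179) → (133.4405,75.5462) → (156.4997,105.2633) → (193.7650,100.1519) → (207.9711,65.3236) → (184.9119,35.6065) → (147.6466,40.7179). Closed: final G1 returns to the first vertex.

G21
G90
G0 X158.5825 Y43.6533
M3 S470
G1 X156.7343 Y52.9449 F2302
G1 X151.4710 Y60.8220 F2302
G1 X143.5939 Y66.0853 F2302
G1 X134.3023 Y67.9335 F2302
G1 X125.0107 Y66.0853 F2302
G1 X117.1336 Y60.8220 F2302
G1 X111.8703 Y52.9449 F2302
G1 X110.0221 Y43.6533 F2302
G1 X111.8703 Y34.3617 F2302
G1 X117.1336 Y26.4846 F2302
G1 X125.0107 Y21.2213 F2302
G1 X134.3023 Y19.3731 F2302
G1 X143.5939 Y21.2213 F2302
G1 X151.4710 Y26.4846 F2302
G1 X156.7343 Y34.3617 F2302
G1 X158.5825 Y43.6533 F2302
M5
G0 X207.7322 Y151.4045
M3 S470
G1 X46.1060 Y111.3360 F2302
G1 X189.2762 Y80.3654 F2302
G1 X196.2377 Y86.1842 F2302
G1 X141.9813 Y94.4684 F2302
G1 X82.7319 Y60.6648 F2302
M5
G0 X147.6466 Y40.7179
M3 S470
G1 X133.4405 Y75.5462 F2302
G1 X156.4997 Y105.2633 F2302
G1 X193.7650 Y100.1519 F2302
G1 X207.9711 Y65.3236 F2302
G1 X184.9119 Y35.6065 F2302
G1 X147.6466 Y40.7179 F2302
M5
G0 X0.0000 Y0.0000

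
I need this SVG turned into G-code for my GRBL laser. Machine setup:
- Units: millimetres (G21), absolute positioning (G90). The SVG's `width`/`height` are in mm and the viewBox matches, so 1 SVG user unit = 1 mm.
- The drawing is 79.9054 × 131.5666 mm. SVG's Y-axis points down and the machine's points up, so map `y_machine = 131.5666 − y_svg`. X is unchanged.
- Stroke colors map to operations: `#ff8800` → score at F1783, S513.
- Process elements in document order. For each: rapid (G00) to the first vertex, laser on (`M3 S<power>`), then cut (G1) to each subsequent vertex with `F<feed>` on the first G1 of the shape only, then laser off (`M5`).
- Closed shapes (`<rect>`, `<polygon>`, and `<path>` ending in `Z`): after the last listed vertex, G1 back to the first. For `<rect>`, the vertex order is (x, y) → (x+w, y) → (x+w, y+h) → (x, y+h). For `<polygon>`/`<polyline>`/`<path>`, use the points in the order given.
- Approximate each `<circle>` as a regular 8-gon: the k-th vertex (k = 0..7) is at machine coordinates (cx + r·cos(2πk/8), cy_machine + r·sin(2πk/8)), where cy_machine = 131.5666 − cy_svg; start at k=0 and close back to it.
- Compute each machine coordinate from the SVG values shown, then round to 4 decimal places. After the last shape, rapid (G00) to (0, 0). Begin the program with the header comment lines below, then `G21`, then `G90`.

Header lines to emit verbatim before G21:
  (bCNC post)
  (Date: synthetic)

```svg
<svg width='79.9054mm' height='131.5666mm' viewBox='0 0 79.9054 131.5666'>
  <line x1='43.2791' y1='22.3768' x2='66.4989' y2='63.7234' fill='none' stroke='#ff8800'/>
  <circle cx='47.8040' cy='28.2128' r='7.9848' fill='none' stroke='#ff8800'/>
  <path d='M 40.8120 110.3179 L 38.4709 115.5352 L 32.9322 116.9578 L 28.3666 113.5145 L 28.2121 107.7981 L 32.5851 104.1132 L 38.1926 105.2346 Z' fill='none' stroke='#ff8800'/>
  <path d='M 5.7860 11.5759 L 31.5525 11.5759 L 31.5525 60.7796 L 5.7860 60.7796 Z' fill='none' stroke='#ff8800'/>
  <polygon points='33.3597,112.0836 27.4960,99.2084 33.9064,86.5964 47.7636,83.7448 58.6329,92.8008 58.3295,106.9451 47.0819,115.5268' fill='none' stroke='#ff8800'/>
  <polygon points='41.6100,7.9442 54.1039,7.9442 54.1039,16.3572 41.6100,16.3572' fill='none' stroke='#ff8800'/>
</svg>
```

(bCNC post)
(Date: synthetic)
G21
G90
G00 X43.2791 Y109.1898
M3 S513
G1 X66.4989 Y67.8432 F1783
M5
G00 X55.7888 Y103.3538
M3 S513
G1 X53.4501 Y108.9999 F1783
G1 X47.8040 Y111.3386
G1 X42.1579 Y108.9999
G1 X39.8192 Y103.3538
G1 X42.1579 Y97.7077
G1 X47.8040 Y95.3690
G1 X53.4501 Y97.7077
G1 X55.7888 Y103.3538
M5
G00 X40.8120 Y21.2487
M3 S513
G1 X38.4709 Y16.0314 F1783
G1 X32.9322 Y14.6088
G1 X28.3666 Y18.0521
G1 X28.2121 Y23.7685
G1 X32.5851 Y27.4534
G1 X38.1926 Y26.3320
G1 X40.8120 Y21.2487
M5
G00 X5.7860 Y119.9907
M3 S513
G1 X31.5525 Y119.9907 F1783
G1 X31.5525 Y70.7870
G1 X5.7860 Y70.7870
G1 X5.7860 Y119.9907
M5
G00 X33.3597 Y19.4830
M3 S513
G1 X27.4960 Y32.3582 F1783
G1 X33.9064 Y44.9702
G1 X47.7636 Y47.8218
G1 X58.6329 Y38.7658
G1 X58.3295 Y24.6215
G1 X47.0819 Y16.0398
G1 X33.3597 Y19.4830
M5
G00 X41.6100 Y123.6224
M3 S513
G1 X54.1039 Y123.6224 F1783
G1 X54.1039 Y115.2094
G1 X41.6100 Y115.2094
G1 X41.6100 Y123.6224
M5
G00 X0.0000 Y0.0000

viewBox `0 0 79.9054 131.5666` with mm width/height → 1 unit = 1 mm. Flip: y_m = 131.5666 − y_svg.

**Shape 1** — `<line>` line segment, stroke `#ff8800` → score (S513, F1783). Machine vertices: (43.2791,109.1898) → (66.4989,67.8432). Open path.

**Shape 2** — `<circle>` circle, stroke `#ff8800` → score (S513, F1783). Machine vertices: (55.7888,103.3538) → (53.4501,108.9999) → (47.8040,111.3386) → (42.1579,108.9999) → (39.8192,103.3538) → (42.1579,97.7077) → (47.8040,95.3690) → (53.4501,97.7077) → (55.7888,103.3538). Closed: final G1 returns to the first vertex.

**Shape 3** — `<path>` regular polygon, stroke `#ff8800` → score (S513, F1783). Machine vertices: (40.8120,21.2487) → (38.4709,16.0314) → (32.9322,14.6088) → (28.3666,18.0521) → (28.2121,23.7685) → (32.5851,27.4534) → (38.1926,26.3320) → (40.8120,21.2487). Closed: final G1 returns to the first vertex.

**Shape 4** — `<path>` rectangle, stroke `#ff8800` → score (S513, F1783). Machine vertices: (5.7860,119.9907) → (31.5525,119.9907) → (31.5525,70.7870) → (5.7860,70.7870) → (5.7860,119.9907). Closed: final G1 returns to the first vertex.

**Shape 5** — `<polygon>` regular polygon, stroke `#ff8800` → score (S513, F1783). Machine vertices: (33.3597,19.4830) → (27.4960,32.3582) → (33.9064,44.9702) → (47.7636,47.8218) → (58.6329,38.7658) → (58.3295,24.6215) → (47.0819,16.0398) → (33.3597,19.4830). Closed: final G1 returns to the first vertex.

**Shape 6** — `<polygon>` rectangle, stroke `#ff8800` → score (S513, F1783). Machine vertices: (41.6100,123.6224) → (54.1039,123.6224) → (54.1039,115.2094) → (41.6100,115.2094) → (41.6100,123.6224). Closed: final G1 returns to the first vertex.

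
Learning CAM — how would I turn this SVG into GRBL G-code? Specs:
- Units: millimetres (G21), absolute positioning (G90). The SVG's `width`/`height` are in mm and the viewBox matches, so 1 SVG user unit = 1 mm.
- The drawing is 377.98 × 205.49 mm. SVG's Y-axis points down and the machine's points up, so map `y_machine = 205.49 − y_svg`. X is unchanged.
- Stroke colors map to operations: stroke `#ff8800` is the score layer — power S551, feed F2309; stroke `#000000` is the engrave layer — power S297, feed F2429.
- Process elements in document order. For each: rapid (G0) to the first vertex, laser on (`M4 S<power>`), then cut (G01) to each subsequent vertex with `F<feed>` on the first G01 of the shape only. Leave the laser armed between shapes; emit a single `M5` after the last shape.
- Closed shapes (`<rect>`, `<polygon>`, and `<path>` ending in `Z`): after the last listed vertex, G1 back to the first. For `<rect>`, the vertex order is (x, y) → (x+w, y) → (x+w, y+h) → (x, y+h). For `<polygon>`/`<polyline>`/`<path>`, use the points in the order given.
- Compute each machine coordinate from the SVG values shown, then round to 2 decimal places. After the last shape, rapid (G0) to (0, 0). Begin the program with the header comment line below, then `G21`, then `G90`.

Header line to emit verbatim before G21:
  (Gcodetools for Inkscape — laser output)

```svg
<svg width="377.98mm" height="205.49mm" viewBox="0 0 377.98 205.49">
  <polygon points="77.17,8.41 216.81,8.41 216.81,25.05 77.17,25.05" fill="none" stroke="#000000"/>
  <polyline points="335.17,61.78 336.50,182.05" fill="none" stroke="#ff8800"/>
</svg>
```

Since the viewBox matches the mm dimensions, user units are millimetres directly. The only transform is the Y-flip y_m = 205.49 − y_svg.

Shape 1 is a rectangle drawn with `<polygon>`. Its stroke #000000 means engrave at S297, F2429. After flipping Y the toolpath is (77.17,197.08) → (216.81,197.08) → (216.81,180.44) → (77.17,180.44) → (77.17,197.08), returning to the start.

Shape 2 is a line segment drawn with `<polyline>`. Its stroke #ff8800 means score at S551, F2309. After flipping Y the toolpath is (335.17,143.71) → (336.50,23.44).

(Gcodetools for Inkscape — laser output)
G21
G90
G0 X77.17 Y197.08
M4 S297
G01 X216.81 Y197.08 F2429
G01 X216.81 Y180.44
G01 X77.17 Y180.44
G01 X77.17 Y197.08
G0 X335.17 Y143.71
M4 S551
G01 X336.50 Y23.44 F2309
M5
G0 X0.00 Y0.00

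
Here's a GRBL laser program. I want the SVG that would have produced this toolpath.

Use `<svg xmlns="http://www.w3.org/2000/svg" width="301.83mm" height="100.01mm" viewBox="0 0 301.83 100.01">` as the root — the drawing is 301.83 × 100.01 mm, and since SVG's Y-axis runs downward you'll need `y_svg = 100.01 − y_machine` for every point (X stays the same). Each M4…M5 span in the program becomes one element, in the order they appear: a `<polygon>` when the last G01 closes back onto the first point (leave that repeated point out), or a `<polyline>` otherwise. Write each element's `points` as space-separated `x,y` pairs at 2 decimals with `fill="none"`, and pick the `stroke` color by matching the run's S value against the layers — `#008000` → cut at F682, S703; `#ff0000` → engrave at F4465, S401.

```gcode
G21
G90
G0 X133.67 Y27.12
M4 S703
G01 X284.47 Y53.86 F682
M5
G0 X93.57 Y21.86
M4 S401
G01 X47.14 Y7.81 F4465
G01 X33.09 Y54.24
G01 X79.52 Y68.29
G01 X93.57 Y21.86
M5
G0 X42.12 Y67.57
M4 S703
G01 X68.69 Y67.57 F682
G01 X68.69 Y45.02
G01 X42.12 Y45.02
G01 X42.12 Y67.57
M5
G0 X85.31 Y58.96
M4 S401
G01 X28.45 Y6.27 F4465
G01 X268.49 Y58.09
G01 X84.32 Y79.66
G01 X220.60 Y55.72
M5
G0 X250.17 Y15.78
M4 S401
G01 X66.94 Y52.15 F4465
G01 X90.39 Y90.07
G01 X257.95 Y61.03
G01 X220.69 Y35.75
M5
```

y_svg = 100.01 − y_m.

[1] S703→`#008000` (cut); open run; points: 133.67,72.89 284.47,46.15

[2] S401→`#ff0000` (engrave); closed run; points: 93.57,78.15 47.14,92.20 33.09,45.77 79.52,31.72

[3] S703→`#008000` (cut); closed run; points: 42.12,32.44 68.69,32.44 68.69,54.99 42.12,54.99

[4] S401→`#ff0000` (engrave); open run; points: 85.31,41.05 28.45,93.74 268.49,41.92 84.32,20.35 220.60,44.29

[5] S401→`#ff0000` (engrave); open run; points: 250.17,84.23 66.94,47.86 90.39,9.94 257.95,38.98 220.69,64.26

<svg xmlns="http://www.w3.org/2000/svg" width="301.83mm" height="100.01mm" viewBox="0 0 301.83 100.01">
  <polyline points="133.67,72.89 284.47,46.15" fill="none" stroke="#008000"/>
  <polygon points="93.57,78.15 47.14,92.20 33.09,45.77 79.52,31.72" fill="none" stroke="#ff0000"/>
  <polygon points="42.12,32.44 68.69,32.44 68.69,54.99 42.12,54.99" fill="none" stroke="#008000"/>
  <polyline points="85.31,41.05 28.45,93.74 268.49,41.92 84.32,20.35 220.60,44.29" fill="none" stroke="#ff0000"/>
  <polyline points="250.17,84.23 66.94,47.86 90.39,9.94 257.95,38.98 220.69,64.26" fill="none" stroke="#ff0000"/>
</svg>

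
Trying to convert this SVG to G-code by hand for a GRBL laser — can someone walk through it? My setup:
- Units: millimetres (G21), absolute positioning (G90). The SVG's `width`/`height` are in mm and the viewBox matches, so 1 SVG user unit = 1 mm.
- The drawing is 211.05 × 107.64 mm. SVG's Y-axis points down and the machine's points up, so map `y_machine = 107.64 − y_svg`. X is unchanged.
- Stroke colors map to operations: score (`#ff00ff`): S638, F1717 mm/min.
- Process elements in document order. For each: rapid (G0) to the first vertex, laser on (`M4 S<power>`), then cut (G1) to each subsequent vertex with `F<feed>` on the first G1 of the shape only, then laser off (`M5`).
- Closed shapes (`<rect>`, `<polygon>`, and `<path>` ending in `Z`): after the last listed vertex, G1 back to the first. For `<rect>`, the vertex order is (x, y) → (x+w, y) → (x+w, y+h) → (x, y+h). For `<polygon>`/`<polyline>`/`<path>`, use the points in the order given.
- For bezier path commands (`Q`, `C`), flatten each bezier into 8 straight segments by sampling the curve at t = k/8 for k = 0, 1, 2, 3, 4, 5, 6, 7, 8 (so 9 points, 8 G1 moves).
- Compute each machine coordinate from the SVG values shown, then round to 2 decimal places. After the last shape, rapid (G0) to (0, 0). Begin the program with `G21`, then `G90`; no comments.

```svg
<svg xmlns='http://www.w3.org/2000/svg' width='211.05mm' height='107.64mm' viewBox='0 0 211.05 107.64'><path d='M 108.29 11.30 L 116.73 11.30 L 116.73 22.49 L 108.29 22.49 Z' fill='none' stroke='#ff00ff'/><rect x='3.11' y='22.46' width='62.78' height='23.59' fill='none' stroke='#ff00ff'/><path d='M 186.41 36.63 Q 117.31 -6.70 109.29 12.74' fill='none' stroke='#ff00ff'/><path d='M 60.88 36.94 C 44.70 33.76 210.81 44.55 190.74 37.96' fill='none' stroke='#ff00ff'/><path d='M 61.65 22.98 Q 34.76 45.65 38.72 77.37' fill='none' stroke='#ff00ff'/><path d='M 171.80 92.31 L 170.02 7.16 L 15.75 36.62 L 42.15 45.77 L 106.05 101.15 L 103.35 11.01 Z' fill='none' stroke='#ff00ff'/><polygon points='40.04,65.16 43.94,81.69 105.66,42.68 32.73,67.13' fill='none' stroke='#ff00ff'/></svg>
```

1 u = 1 mm; y_m = 107.64 − y.

[1] `<path>` rectangle, #ff00ff→score S638 F1717: (108.29,96.34) → (116.73,96.34) → (116.73,85.15) → (108.29,85.15) → (108.29,96.34) (closed)

[2] `<rect>` rectangle, #ff00ff→score S638 F1717: (3.11,85.18) → (65.89,85.18) → (65.89,61.59) → (3.11,61.59) → (3.11,85.18) (closed)

[3] `<path>` quadratic bezier, #ff00ff→score S638 F1717: (186.41,71.01) → (170.09,80.86) → (155.68,88.75) → (143.17,94.68) → (132.58,98.65) → (123.89,100.65) → (117.12,100.70) → (112.25,98.78) → (109.29,94.90)

[4] `<path>` cubic bezier, #ff00ff→score S638 F1717: (60.88,70.70) → (62.64,71.30) → (77.17,70.96) → (100.15,70.04) → (127.27,68.91) → (154.21,67.95) → (176.64,67.51) → (190.26,67.96) → (190.74,69.68)

[5] `<path>` quadratic bezier, #ff00ff→score S638 F1717: (61.65,84.66) → (55.41,78.85) → (50.13,72.76) → (45.82,66.38) → (42.47,59.73) → (40.09,52.79) → (38.67,45.56) → (38.21,38.06) → (38.72,30.27)

[6] `<path>` closed polygon, #ff00ff→score S638 F1717: (171.80,15.33) → (170.02,100.48) → (15.75,71.02) → (42.15,61.87) → (106.05,6.49) → (103.35,96.63) → (171.80,15.33) (closed)

[7] `<polygon>` closed polygon, #ff00ff→score S638 F1717: (40.04,42.48) → (43.94,25.95) → (105.66,64.96) → (32.73,40.51) → (40.04,42.48) (closed)

G21
G90
G0 X108.29 Y96.34
M4 S638
G1 X116.73 Y96.34 F1717
G1 X116.73 Y85.15
G1 X108.29 Y85.15
G1 X108.29 Y96.34
M5
G0 X3.11 Y85.18
M4 S638
G1 X65.89 Y85.18 F1717
G1 X65.89 Y61.59
G1 X3.11 Y61.59
G1 X3.11 Y85.18
M5
G0 X186.41 Y71.01
M4 S638
G1 X170.09 Y80.86 F1717
G1 X155.68 Y88.75
G1 X143.17 Y94.68
G1 X132.58 Y98.65
G1 X123.89 Y100.65
G1 X117.12 Y100.70
G1 X112.25 Y98.78
G1 X109.29 Y94.90
M5
G0 X60.88 Y70.70
M4 S638
G1 X62.64 Y71.30 F1717
G1 X77.17 Y70.96
G1 X100.15 Y70.04
G1 X127.27 Y68.91
G1 X154.21 Y67.95
G1 X176.64 Y67.51
G1 X190.26 Y67.96
G1 X190.74 Y69.68
M5
G0 X61.65 Y84.66
M4 S638
G1 X55.41 Y78.85 F1717
G1 X50.13 Y72.76
G1 X45.82 Y66.38
G1 X42.47 Y59.73
G1 X40.09 Y52.79
G1 X38.67 Y45.56
G1 X38.21 Y38.06
G1 X38.72 Y30.27
M5
G0 X171.80 Y15.33
M4 S638
G1 X170.02 Y100.48 F1717
G1 X15.75 Y71.02
G1 X42.15 Y61.87
G1 X106.05 Y6.49
G1 X103.35 Y96.63
G1 X171.80 Y15.33
M5
G0 X40.04 Y42.48
M4 S638
G1 X43.94 Y25.95 F1717
G1 X105.66 Y64.96
G1 X32.73 Y40.51
G1 X40.04 Y42.48
M5
G0 X0.00 Y0.00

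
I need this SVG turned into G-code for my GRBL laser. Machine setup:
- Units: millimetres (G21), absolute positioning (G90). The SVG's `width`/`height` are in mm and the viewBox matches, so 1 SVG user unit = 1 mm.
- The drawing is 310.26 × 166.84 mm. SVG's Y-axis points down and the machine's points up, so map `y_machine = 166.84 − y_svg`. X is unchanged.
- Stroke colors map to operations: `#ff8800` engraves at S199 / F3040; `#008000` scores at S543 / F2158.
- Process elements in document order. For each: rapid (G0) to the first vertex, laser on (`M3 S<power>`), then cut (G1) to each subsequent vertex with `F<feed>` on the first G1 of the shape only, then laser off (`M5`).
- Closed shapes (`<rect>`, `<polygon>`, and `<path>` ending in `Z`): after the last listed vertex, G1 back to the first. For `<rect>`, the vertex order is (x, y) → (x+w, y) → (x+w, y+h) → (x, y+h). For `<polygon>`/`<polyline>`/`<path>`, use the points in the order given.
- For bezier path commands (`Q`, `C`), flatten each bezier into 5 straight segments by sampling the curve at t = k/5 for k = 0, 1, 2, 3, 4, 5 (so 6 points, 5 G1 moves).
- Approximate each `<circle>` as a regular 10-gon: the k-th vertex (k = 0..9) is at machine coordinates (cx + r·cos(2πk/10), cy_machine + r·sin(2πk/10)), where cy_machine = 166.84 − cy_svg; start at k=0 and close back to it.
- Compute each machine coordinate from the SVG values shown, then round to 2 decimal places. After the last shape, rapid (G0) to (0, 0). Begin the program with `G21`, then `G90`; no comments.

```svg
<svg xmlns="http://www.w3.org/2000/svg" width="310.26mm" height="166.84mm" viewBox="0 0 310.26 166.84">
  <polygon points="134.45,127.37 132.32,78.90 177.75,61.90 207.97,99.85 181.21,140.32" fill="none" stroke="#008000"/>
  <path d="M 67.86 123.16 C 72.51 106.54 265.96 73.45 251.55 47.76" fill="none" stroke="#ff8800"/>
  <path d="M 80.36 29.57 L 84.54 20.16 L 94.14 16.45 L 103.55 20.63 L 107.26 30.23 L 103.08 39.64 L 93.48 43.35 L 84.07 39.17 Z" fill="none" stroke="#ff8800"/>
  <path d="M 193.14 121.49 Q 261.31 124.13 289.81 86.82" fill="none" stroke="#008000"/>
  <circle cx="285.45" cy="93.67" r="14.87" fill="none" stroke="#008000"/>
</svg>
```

G21
G90
G0 X134.45 Y39.47
M3 S543
G1 X132.32 Y87.94 F2158
G1 X177.75 Y104.94
G1 X207.97 Y66.99
G1 X181.21 Y26.52
G1 X134.45 Y39.47
M5
G0 X67.86 Y43.68
M3 S199
G1 X90.13 Y55.44 F3040
G1 X138.68 Y70.00
G1 X194.46 Y86.23
G1 X238.43 Y102.97
G1 X251.55 Y119.08
M5
G0 X80.36 Y137.27
M3 S199
G1 X84.54 Y146.68 F3040
G1 X94.14 Y150.39
G1 X103.55 Y146.21
G1 X107.26 Y136.61
G1 X103.08 Y127.20
G1 X93.48 Y123.49
G1 X84.07 Y127.67
G1 X80.36 Y137.27
M5
G0 X193.14 Y45.35
M3 S543
G1 X218.82 Y45.89 F2158
G1 X241.33 Y49.63
G1 X260.66 Y56.56
G1 X276.82 Y66.69
G1 X289.81 Y80.02
M5
G0 X300.32 Y73.17
M3 S543
G1 X297.48 Y81.91 F2158
G1 X290.05 Y87.31
G1 X280.85 Y87.31
G1 X273.42 Y81.91
G1 X270.58 Y73.17
G1 X273.42 Y64.43
G1 X280.85 Y59.03
G1 X290.05 Y59.03
G1 X297.48 Y64.43
G1 X300.32 Y73.17
M5
G0 X0.00 Y0.00

Since the viewBox matches the mm dimensions, user units are millimetres directly. The only transform is the Y-flip y_m = 166.84 − y_svg.

Shape 1 is a regular polygon drawn with `<polygon>`. Its stroke #008000 means score at S543, F2158. After flipping Y the toolpath is (134.45,39.47) → (132.32,87.94) → (177.75,104.94) → (207.97,66.99) → (181.21,26.52) → (134.45,39.47), returning to the start.

Shape 2 is a cubic bezier drawn with `<path>`. Its stroke #ff8800 means engrave at S199, F3040. After flipping Y the toolpath is (67.86,43.68) → (90.13,55.44) → (138.68,70.00) → (194.46,86.23) → (238.43,102.97) → (251.55,119.08).

Shape 3 is a regular polygon drawn with `<path>`. Its stroke #ff8800 means engrave at S199, F3040. After flipping Y the toolpath is (80.36,137.27) → (84.54,146.68) → (94.14,150.39) → (103.55,146.21) → (107.26,136.61) → (103.08,127.20) → (93.48,123.49) → (84.07,127.67) → (80.36,137.27), returning to the start.

Shape 4 is a quadratic bezier drawn with `<path>`. Its stroke #008000 means score at S543, F2158. After flipping Y the toolpath is (193.14,45.35) → (218.82,45.89) → (241.33,49.63) → (260.66,56.56) → (276.82,66.69) → (289.81,80.02).

Shape 5 is a circle drawn with `<circle>`. Its stroke #008000 means score at S543, F2158. After flipping Y the toolpath is (300.32,73.17) → (297.48,81.91) → (290.05,87.31) → (280.85,87.31) → (273.42,81.91) → (270.58,73.17) → (273.42,64.43) → (280.85,59.03) → (290.05,59.03) → (297.48,64.43) → (300.32,73.17), returning to the start.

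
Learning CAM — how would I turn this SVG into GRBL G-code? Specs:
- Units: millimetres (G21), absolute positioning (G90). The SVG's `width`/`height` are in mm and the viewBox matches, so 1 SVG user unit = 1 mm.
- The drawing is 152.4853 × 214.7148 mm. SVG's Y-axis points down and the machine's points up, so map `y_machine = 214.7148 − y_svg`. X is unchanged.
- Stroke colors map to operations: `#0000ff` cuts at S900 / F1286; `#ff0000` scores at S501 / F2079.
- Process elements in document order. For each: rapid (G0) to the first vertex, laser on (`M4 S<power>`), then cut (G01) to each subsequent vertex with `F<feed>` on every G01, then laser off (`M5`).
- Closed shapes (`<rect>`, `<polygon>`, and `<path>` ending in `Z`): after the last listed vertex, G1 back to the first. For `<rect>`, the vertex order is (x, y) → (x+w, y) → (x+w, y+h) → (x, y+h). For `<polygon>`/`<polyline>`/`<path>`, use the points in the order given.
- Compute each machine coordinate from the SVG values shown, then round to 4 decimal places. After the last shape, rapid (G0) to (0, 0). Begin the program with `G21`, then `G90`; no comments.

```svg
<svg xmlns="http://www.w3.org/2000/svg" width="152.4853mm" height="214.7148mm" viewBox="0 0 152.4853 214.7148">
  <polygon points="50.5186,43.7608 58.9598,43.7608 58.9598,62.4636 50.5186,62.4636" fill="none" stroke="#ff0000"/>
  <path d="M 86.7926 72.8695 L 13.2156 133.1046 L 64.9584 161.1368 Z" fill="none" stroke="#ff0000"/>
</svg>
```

G21
G90
G0 X50.5186 Y170.9540
M4 S501
G01 X58.9598 Y170.9540 F2079
G01 X58.9598 Y152.2512 F2079
G01 X50.5186 Y152.2512 F2079
G01 X50.5186 Y170.9540 F2079
M5
G0 X86.7926 Y141.8453
M4 S501
G01 X13.2156 Y81.6102 F2079
G01 X64.9584 Y53.5780 F2079
G01 X86.7926 Y141.8453 F2079
M5
G0 X0.0000 Y0.0000

1 u = 1 mm; y_m = 214.7148 − y.

[1] `<polygon>` rectangle, #ff0000→score S501 F2079: (50.5186,170.9540) → (58.9598,170.9540) → (58.9598,152.2512) → (50.5186,152.2512) → (50.5186,170.9540) (closed)

[2] `<path>` closed polygon, #ff0000→score S501 F2079: (86.7926,141.8453) → (13.2156,81.6102) → (64.9584,53.5780) → (86.7926,141.8453) (closed)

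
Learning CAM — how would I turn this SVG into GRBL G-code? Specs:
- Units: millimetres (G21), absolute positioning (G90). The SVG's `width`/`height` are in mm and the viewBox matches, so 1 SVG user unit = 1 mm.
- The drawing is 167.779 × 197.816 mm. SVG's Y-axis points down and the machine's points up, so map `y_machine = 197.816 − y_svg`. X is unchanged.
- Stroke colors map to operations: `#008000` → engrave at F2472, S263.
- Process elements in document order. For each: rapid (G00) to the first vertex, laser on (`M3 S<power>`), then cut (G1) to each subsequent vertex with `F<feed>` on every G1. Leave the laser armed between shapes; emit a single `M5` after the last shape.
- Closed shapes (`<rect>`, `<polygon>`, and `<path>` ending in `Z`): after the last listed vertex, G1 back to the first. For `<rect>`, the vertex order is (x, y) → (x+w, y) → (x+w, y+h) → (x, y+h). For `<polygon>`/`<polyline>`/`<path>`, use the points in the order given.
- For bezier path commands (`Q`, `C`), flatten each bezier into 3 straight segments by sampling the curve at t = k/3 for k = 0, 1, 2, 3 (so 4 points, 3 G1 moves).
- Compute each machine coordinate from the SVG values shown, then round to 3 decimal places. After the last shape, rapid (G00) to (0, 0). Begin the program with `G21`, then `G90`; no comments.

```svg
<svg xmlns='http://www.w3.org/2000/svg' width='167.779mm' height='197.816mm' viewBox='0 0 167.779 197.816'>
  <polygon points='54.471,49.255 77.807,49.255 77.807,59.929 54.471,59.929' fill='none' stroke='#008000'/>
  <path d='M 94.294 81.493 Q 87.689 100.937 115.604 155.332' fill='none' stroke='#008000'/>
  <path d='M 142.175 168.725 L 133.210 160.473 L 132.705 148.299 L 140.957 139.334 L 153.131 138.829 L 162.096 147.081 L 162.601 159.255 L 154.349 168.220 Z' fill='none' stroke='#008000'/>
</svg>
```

G21
G90
G00 X54.471 Y148.561
M3 S263
G1 X77.807 Y148.561 F2472
G1 X77.807 Y137.887 F2472
G1 X54.471 Y137.887 F2472
G1 X54.471 Y148.561 F2472
G00 X94.294 Y116.323
M3 S263
G1 X93.726 Y99.477 F2472
G1 X100.830 Y74.864 F2472
G1 X115.604 Y42.484 F2472
G00 X142.175 Y29.091
M3 S263
G1 X133.210 Y37.343 F2472
G1 X132.705 Y49.517 F2472
G1 X140.957 Y58.482 F2472
G1 X153.131 Y58.987 F2472
G1 X162.096 Y50.735 F2472
G1 X162.601 Y38.561 F2472
G1 X154.349 Y29.596 F2472
G1 X142.175 Y29.091 F2472
M5
G00 X0.000 Y0.000

Since the viewBox matches the mm dimensions, user units are millimetres directly. The only transform is the Y-flip y_m = 197.816 − y_svg.

Shape 1 is a rectangle drawn with `<polygon>`. Its stroke #008000 means engrave at S263, F2472. After flipping Y the toolpath is (54.471,148.561) → (77.807,148.561) → (77.807,137.887) → (54.471,137.887) → (54.471,148.561), returning to the start.

Shape 2 is a quadratic bezier drawn with `<path>`. Its stroke #008000 means engrave at S263, F2472. After flipping Y the toolpath is (94.294,116.323) → (93.726,99.477) → (100.830,74.864) → (115.604,42.484).

Shape 3 is a regular polygon drawn with `<path>`. Its stroke #008000 means engrave at S263, F2472. After flipping Y the toolpath is (142.175,29.091) → (133.210,37.343) → (132.705,49.517) → (140.957,58.482) → (153.131,58.987) → (162.096,50.735) → (162.601,38.561) → (154.349,29.596) → (142.175,29.091), returning to the start.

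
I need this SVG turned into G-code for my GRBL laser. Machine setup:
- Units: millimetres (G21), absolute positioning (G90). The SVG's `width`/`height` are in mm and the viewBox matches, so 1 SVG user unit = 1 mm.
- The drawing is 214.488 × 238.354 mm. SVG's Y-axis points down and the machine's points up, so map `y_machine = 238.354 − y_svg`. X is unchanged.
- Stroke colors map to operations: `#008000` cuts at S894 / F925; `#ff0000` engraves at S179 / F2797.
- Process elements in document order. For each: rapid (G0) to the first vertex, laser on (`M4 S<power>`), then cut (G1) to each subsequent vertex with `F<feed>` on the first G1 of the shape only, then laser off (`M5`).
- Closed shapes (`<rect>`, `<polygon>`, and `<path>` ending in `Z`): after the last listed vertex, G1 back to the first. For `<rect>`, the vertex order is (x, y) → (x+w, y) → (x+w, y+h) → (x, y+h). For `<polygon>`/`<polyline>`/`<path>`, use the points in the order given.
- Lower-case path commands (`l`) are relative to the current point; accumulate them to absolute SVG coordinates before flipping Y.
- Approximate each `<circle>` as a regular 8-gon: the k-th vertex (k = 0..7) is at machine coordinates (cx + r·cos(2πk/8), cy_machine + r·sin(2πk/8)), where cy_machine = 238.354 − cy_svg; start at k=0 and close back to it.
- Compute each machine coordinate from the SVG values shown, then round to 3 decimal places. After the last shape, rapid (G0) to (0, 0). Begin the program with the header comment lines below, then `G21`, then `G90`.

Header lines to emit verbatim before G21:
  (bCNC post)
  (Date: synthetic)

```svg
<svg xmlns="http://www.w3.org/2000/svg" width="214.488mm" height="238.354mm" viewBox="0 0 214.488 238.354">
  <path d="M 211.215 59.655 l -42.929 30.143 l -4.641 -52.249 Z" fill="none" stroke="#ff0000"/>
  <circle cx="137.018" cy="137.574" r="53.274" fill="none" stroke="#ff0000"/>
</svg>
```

Since the viewBox matches the mm dimensions, user units are millimetres directly. The only transform is the Y-flip y_m = 238.354 − y_svg.

Shape 1 is a regular polygon drawn with `<path>`. Its stroke #ff0000 means engrave at S179, F2797. After flipping Y the toolpath is (211.215,178.699) → (168.286,148.556) → (163.645,200.805) → (211.215,178.699), returning to the start.

Shape 2 is a circle drawn with `<circle>`. Its stroke #ff0000 means engrave at S179, F2797. After flipping Y the toolpath is (190.292,100.780) → (174.688,138.450) → (137.018,154.054) → (99.348,138.450) → (83.744,100.780) → (99.348,63.110) → (137.018,47.506) → (174.688,63.110) → (190.292,100.780), returning to the start.

(bCNC post)
(Date: synthetic)
G21
G90
G0 X211.215 Y178.699
M4 S179
G1 X168.286 Y148.556 F2797
G1 X163.645 Y200.805
G1 X211.215 Y178.699
M5
G0 X190.292 Y100.780
M4 S179
G1 X174.688 Y138.450 F2797
G1 X137.018 Y154.054
G1 X99.348 Y138.450
G1 X83.744 Y100.780
G1 X99.348 Y63.110
G1 X137.018 Y47.506
G1 X174.688 Y63.110
G1 X190.292 Y100.780
M5
G0 X0.000 Y0.000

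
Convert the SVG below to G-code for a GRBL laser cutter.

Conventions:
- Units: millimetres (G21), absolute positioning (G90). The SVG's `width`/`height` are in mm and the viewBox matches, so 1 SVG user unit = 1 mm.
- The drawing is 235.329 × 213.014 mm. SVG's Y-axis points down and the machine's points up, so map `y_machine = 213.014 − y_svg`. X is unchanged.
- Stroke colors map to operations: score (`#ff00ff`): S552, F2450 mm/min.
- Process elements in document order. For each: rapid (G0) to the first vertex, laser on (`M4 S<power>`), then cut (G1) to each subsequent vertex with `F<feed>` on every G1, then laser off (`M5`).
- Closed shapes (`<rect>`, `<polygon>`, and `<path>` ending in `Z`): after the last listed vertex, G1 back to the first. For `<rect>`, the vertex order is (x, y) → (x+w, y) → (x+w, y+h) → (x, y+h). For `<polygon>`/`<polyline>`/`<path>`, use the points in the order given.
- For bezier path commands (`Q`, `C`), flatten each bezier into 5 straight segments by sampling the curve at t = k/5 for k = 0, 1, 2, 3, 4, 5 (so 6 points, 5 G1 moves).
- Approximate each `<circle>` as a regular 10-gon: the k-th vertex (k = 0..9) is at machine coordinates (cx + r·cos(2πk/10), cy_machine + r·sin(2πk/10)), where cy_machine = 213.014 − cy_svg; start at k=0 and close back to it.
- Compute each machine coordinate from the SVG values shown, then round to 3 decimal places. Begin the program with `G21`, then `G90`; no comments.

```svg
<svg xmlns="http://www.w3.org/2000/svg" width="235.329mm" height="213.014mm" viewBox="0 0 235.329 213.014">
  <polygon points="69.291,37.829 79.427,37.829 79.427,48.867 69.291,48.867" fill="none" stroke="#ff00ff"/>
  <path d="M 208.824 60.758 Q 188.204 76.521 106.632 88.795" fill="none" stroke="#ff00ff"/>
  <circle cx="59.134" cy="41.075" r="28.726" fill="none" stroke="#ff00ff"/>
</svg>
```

1 u = 1 mm; y_m = 213.014 − y.

[1] `<polygon>` rectangle, #ff00ff→score S552 F2450: (69.291,175.185) → (79.427,175.185) → (79.427,164.147) → (69.291,164.147) → (69.291,175.185) (closed)

[2] `<path>` quadratic bezier, #ff00ff→score S552 F2450: (208.824,152.256) → (198.138,146.090) → (182.576,140.204) → (162.137,134.596) → (136.823,129.268) → (106.632,124.219)

[3] `<circle>` circle, #ff00ff→score S552 F2450: (87.860,171.939) → (82.374,188.824) → (68.011,199.259) → (50.257,199.259) → (35.894,188.824) → (30.408,171.939) → (35.894,155.054) → (50.257,144.619) → (68.011,144.619) → (82.374,155.054) → (87.860,171.939) (closed)

G21
G90
G0 X69.291 Y175.185
M4 S552
G1 X79.427 Y175.185 F2450
G1 X79.427 Y164.147 F2450
G1 X69.291 Y164.147 F2450
G1 X69.291 Y175.185 F2450
M5
G0 X208.824 Y152.256
M4 S552
G1 X198.138 Y146.090 F2450
G1 X182.576 Y140.204 F2450
G1 X162.137 Y134.596 F2450
G1 X136.823 Y129.268 F2450
G1 X106.632 Y124.219 F2450
M5
G0 X87.860 Y171.939
M4 S552
G1 X82.374 Y188.824 F2450
G1 X68.011 Y199.259 F2450
G1 X50.257 Y199.259 F2450
G1 X35.894 Y188.824 F2450
G1 X30.408 Y171.939 F2450
G1 X35.894 Y155.054 F2450
G1 X50.257 Y144.619 F2450
G1 X68.011 Y144.619 F2450
G1 X82.374 Y155.054 F2450
G1 X87.860 Y171.939 F2450
M5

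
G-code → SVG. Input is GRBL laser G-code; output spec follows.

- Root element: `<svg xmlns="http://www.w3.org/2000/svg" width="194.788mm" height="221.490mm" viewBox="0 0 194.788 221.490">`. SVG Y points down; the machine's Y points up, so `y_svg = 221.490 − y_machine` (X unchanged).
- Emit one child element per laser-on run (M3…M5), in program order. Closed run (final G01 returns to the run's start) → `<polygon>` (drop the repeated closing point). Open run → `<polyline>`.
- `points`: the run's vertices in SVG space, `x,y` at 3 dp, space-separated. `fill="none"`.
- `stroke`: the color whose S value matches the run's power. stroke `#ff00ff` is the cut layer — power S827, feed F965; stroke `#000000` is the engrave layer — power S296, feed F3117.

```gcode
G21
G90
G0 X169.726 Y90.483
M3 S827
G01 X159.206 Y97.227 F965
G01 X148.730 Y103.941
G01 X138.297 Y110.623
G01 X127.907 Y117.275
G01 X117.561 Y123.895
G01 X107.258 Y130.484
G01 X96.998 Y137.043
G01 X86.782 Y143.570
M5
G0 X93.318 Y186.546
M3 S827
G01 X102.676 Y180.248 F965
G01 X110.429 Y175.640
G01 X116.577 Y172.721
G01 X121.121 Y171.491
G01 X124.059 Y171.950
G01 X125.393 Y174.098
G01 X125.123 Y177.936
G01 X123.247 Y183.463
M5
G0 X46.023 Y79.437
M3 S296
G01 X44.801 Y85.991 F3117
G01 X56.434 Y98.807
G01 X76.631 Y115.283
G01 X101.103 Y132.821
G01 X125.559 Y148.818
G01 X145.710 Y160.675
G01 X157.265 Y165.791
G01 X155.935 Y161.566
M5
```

Each laser-on run becomes one SVG element. Flip Y back into SVG space with y_svg = 221.490 − y_machine.

Run 1: S827 ⇒ cut layer `#ff00ff`. The run is open, so emit a `<polyline>` with points (Y-flipped): 169.726,131.007 159.206,124.263 148.730,117.549 138.297,110.867 127.907,104.215 117.561,97.595 107.258,91.006 96.998,84.447 86.782,77.920.

Run 2: S827 ⇒ cut layer `#ff00ff`. The run is open, so emit a `<polyline>` with points (Y-flipped): 93.318,34.944 102.676,41.242 110.429,45.850 116.577,48.769 121.121,49.999 124.059,49.540 125.393,47.392 125.123,43.554 123.247,38.027.

Run 3: power S296 maps to stroke `#000000` (engrave). The run is open, so emit a `<polyline>` with points (Y-flipped): 46.023,142.053 44.801,135.499 56.434,122.683 76.631,106.207 101.103,88.669 125.559,72.672 145.710,60.815 157.265,55.699 155.935,59.924.

<svg xmlns="http://www.w3.org/2000/svg" width="194.788mm" height="221.490mm" viewBox="0 0 194.788 221.490">
  <polyline points="169.726,131.007 159.206,124.263 148.730,117.549 138.297,110.867 127.907,104.215 117.561,97.595 107.258,91.006 96.998,84.447 86.782,77.920" fill="none" stroke="#ff00ff"/>
  <polyline points="93.318,34.944 102.676,41.242 110.429,45.850 116.577,48.769 121.121,49.999 124.059,49.540 125.393,47.392 125.123,43.554 123.247,38.027" fill="none" stroke="#ff00ff"/>
  <polyline points="46.023,142.053 44.801,135.499 56.434,122.683 76.631,106.207 101.103,88.669 125.559,72.672 145.710,60.815 157.265,55.699 155.935,59.924" fill="none" stroke="#000000"/>
</svg>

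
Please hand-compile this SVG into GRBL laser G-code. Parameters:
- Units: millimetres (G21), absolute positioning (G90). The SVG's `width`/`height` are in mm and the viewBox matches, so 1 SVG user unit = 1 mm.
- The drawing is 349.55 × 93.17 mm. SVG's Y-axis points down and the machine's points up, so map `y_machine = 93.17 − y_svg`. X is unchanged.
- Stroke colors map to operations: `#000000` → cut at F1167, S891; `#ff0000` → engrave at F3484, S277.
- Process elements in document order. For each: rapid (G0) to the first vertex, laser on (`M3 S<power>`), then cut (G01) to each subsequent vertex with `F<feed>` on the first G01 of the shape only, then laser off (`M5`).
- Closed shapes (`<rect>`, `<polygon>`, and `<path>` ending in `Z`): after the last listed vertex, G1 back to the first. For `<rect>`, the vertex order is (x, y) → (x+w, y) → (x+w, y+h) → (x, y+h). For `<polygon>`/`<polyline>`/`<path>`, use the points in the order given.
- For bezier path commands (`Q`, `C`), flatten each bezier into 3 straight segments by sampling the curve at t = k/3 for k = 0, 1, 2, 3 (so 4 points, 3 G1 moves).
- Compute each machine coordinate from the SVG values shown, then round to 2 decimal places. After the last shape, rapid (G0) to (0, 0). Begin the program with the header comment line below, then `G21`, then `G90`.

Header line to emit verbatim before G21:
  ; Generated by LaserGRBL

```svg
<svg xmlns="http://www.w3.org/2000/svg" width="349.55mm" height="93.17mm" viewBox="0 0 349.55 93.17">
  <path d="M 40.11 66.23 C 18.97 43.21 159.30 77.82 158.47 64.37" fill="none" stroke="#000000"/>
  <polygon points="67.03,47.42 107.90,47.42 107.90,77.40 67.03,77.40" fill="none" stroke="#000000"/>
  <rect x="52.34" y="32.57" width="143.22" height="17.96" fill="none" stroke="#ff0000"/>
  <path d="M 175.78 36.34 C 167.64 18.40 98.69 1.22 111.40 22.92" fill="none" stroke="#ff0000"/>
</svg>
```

; Generated by LaserGRBL
G21
G90
G0 X40.11 Y26.94
M3 S891
G01 X61.58 Y34.66 F1167
G01 X123.46 Y27.46
G01 X158.47 Y28.80
M5
G0 X67.03 Y45.75
M3 S891
G01 X107.90 Y45.75 F1167
G01 X107.90 Y15.77
G01 X67.03 Y15.77
G01 X67.03 Y45.75
M5
G0 X52.34 Y60.60
M3 S277
G01 X195.56 Y60.60 F3484
G01 X195.56 Y42.64
G01 X52.34 Y42.64
G01 X52.34 Y60.60
M5
G0 X175.78 Y56.83
M3 S277
G01 X152.65 Y73.10 F3484
G01 X120.63 Y80.40
G01 X111.40 Y70.25
M5
G0 X0.00 Y0.00

Since the viewBox matches the mm dimensions, user units are millimetres directly. The only transform is the Y-flip y_m = 93.17 − y_svg.

Shape 1 is a cubic bezier drawn with `<path>`. Its stroke #000000 means cut at S891, F1167. After flipping Y the toolpath is (40.11,26.94) → (61.58,34.66) → (123.46,27.46) → (158.47,28.80).

Shape 2 is a rectangle drawn with `<polygon>`. Its stroke #000000 means cut at S891, F1167. After flipping Y the toolpath is (67.03,45.75) → (107.90,45.75) → (107.90,15.77) → (67.03,15.77) → (67.03,45.75), returning to the start.

Shape 3 is a rectangle drawn with `<rect>`. Its stroke #ff0000 means engrave at S277, F3484. After flipping Y the toolpath is (52.34,60.60) → (195.56,60.60) → (195.56,42.64) → (52.34,42.64) → (52.34,60.60), returning to the start.

Shape 4 is a cubic bezier drawn with `<path>`. Its stroke #ff0000 means engrave at S277, F3484. After flipping Y the toolpath is (175.78,56.83) → (152.65,73.10) → (120.63,80.40) → (111.40,70.25).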